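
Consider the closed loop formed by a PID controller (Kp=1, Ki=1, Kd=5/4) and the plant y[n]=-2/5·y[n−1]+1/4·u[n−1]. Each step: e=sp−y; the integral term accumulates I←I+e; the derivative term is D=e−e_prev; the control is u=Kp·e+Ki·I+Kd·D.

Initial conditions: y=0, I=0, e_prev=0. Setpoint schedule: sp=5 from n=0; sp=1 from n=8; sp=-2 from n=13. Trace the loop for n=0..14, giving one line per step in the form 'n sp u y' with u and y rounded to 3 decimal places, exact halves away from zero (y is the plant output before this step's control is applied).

0 5 16.250 0.000
1 5 1.797 4.063
2 5 24.837 -1.176
3 5 -1.065 6.680
4 5 38.332 -2.938
5 5 -10.265 10.758
6 5 58.387 -6.869
7 5 -30.474 17.345
8 1 78.127 -14.556
9 1 -70.902 25.354
10 1 127.602 -27.867
11 1 -140.530 43.047
12 1 216.112 -52.351
13 -2 -273.325 74.969
14 -2 375.790 -98.319

(exact arithmetic carried between steps; '≈' marks a value shown rounded to 6 d.p. or computed from one; I and e_prev carry over from the previous line; the table rounds u and y to 3 d.p., halves away from zero)
n=0: y=0, sp=5, e=sp−y=5; I=5, D=e−e_prev=5; u=1·5+1·5+5/4·5=16.25; next y=-2/5·0+1/4·16.25=4.0625
n=1: y=4.0625, sp=5, e=sp−y=0.9375; I=5.9375, D=e−e_prev=-4.0625; u=1·0.9375+1·5.9375+5/4·(-4.0625)=1.796875; next y=-2/5·4.0625+1/4·1.796875≈-1.175781
n=2: y≈-1.175781, sp=5, e=sp−y≈6.175781; I≈12.113281, D=e−e_prev≈5.238281; u=1·6.175781+1·12.113281+5/4·5.238281≈24.836914; next y=-2/5·(-1.175781)+1/4·24.836914≈6.679541
n=3: y≈6.679541, sp=5, e=sp−y≈-1.679541; I≈10.433740, D=e−e_prev≈-7.855322; u=1·(-1.679541)+1·10.433740+5/4·(-7.855322)≈-1.064954; next y=-2/5·6.679541+1/4·(-1.064954)≈-2.938055
n=4: y≈-2.938055, sp=5, e=sp−y≈7.938055; I≈18.371795, D=e−e_prev≈9.617596; u=1·7.938055+1·18.371795+5/4·9.617596≈38.331845; next y=-2/5·(-2.938055)+1/4·38.331845≈10.758183
n=5: y≈10.758183, sp=5, e=sp−y≈-5.758183; I≈12.613612, D=e−e_prev≈-13.696238; u=1·(-5.758183)+1·12.613612+5/4·(-13.696238)≈-10.264868; next y=-2/5·10.758183+1/4·(-10.264868)≈-6.869490
n=6: y≈-6.869490, sp=5, e=sp−y≈11.869490; I≈24.483102, D=e−e_prev≈17.627673; u=1·11.869490+1·24.483102+5/4·17.627673≈58.387184; next y=-2/5·(-6.869490)+1/4·58.387184≈17.344592
n=7: y≈17.344592, sp=5, e=sp−y≈-12.344592; I≈12.138510, D=e−e_prev≈-24.214083; u=1·(-12.344592)+1·12.138510+5/4·(-24.214083)≈-30.473685; next y=-2/5·17.344592+1/4·(-30.473685)≈-14.556258
n=8: y≈-14.556258, sp=1, e=sp−y≈15.556258; I≈27.694768, D=e−e_prev≈27.900851; u=1·15.556258+1·27.694768+5/4·27.900851≈78.127090; next y=-2/5·(-14.556258)+1/4·78.127090≈25.354276
n=9: y≈25.354276, sp=1, e=sp−y≈-24.354276; I≈3.340493, D=e−e_prev≈-39.910534; u=1·(-24.354276)+1·3.340493+5/4·(-39.910534)≈-70.901951; next y=-2/5·25.354276+1/4·(-70.901951)≈-27.867198
n=10: y≈-27.867198, sp=1, e=sp−y≈28.867198; I≈32.207691, D=e−e_prev≈53.221474; u=1·28.867198+1·32.207691+5/4·53.221474≈127.601731; next y=-2/5·(-27.867198)+1/4·127.601731≈43.047312
n=11: y≈43.047312, sp=1, e=sp−y≈-42.047312; I≈-9.839621, D=e−e_prev≈-70.914510; u=1·(-42.047312)+1·(-9.839621)+5/4·(-70.914510)≈-140.530070; next y=-2/5·43.047312+1/4·(-140.530070)≈-52.351442
n=12: y≈-52.351442, sp=1, e=sp−y≈53.351442; I≈43.511821, D=e−e_prev≈95.398754; u=1·53.351442+1·43.511821+5/4·95.398754≈216.111706; next y=-2/5·(-52.351442)+1/4·216.111706≈74.968503
n=13: y≈74.968503, sp=-2, e=sp−y≈-76.968503; I≈-33.456682, D=e−e_prev≈-130.319946; u=1·(-76.968503)+1·(-33.456682)+5/4·(-130.319946)≈-273.325118; next y=-2/5·74.968503+1/4·(-273.325118)≈-98.318681
n=14: y≈-98.318681, sp=-2, e=sp−y≈96.318681; I≈62.861999, D=e−e_prev≈173.287184; u=1·96.318681+1·62.861999+5/4·173.287184≈375.789660; next y=-2/5·(-98.318681)+1/4·375.789660≈133.274887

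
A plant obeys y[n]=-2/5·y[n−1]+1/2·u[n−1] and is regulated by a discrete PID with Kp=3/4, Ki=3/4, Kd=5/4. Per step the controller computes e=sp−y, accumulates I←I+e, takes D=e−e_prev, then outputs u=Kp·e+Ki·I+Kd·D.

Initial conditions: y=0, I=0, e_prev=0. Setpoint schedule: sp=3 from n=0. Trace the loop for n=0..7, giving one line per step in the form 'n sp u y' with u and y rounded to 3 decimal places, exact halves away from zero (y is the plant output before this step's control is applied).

(exact arithmetic carried between steps; '≈' marks a value shown rounded to 6 d.p. or computed from one; I and e_prev carry over from the previous line; the table rounds u and y to 3 d.p., halves away from zero)
n=0: y=0, sp=3, e=sp−y=3; I=3, D=e−e_prev=3; u=3/4·3+3/4·3+5/4·3=8.25; next y=-2/5·0+1/2·8.25=4.125
n=1: y=4.125, sp=3, e=sp−y=-1.125; I=1.875, D=e−e_prev=-4.125; u=3/4·(-1.125)+3/4·1.875+5/4·(-4.125)=-4.59375; next y=-2/5·4.125+1/2·(-4.59375)=-3.946875
n=2: y=-3.946875, sp=3, e=sp−y=6.946875; I=8.821875, D=e−e_prev=8.071875; u=3/4·6.946875+3/4·8.821875+5/4·8.071875≈21.916406; next y=-2/5·(-3.946875)+1/2·21.916406≈12.536953
n=3: y≈12.536953, sp=3, e=sp−y≈-9.536953; I≈-0.715078, D=e−e_prev≈-16.483828; u=3/4·(-9.536953)+3/4·(-0.715078)+5/4·(-16.483828)≈-28.293809; next y=-2/5·12.536953+1/2·(-28.293809)≈-19.161686
n=4: y≈-19.161686, sp=3, e=sp−y≈22.161686; I≈21.446607, D=e−e_prev≈31.698639; u=3/4·22.161686+3/4·21.446607+5/4·31.698639≈72.329518; next y=-2/5·(-19.161686)+1/2·72.329518≈43.829433
n=5: y≈43.829433, sp=3, e=sp−y≈-40.829433; I≈-19.382826, D=e−e_prev≈-62.991119; u=3/4·(-40.829433)+3/4·(-19.382826)+5/4·(-62.991119)≈-123.898093; next y=-2/5·43.829433+1/2·(-123.898093)≈-79.480820
n=6: y≈-79.480820, sp=3, e=sp−y≈82.480820; I≈63.097994, D=e−e_prev≈123.310253; u=3/4·82.480820+3/4·63.097994+5/4·123.310253≈263.321926; next y=-2/5·(-79.480820)+1/2·263.321926≈163.453291
n=7: y≈163.453291, sp=3, e=sp−y≈-160.453291; I≈-97.355297, D=e−e_prev≈-242.934111; u=3/4·(-160.453291)+3/4·(-97.355297)+5/4·(-242.934111)≈-497.024080; next y=-2/5·163.453291+1/2·(-497.024080)≈-313.893356

0 3 8.250 0.000
1 3 -4.594 4.125
2 3 21.916 -3.947
3 3 -28.294 12.537
4 3 72.330 -19.162
5 3 -123.898 43.829
6 3 263.322 -79.481
7 3 -497.024 163.453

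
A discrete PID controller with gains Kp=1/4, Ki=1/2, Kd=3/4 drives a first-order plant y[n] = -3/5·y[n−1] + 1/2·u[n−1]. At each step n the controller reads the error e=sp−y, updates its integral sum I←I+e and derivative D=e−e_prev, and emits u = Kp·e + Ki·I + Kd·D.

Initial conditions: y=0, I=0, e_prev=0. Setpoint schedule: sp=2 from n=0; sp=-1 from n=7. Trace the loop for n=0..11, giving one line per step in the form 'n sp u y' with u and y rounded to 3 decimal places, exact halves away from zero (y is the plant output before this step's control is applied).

0 2 3.000 0.000
1 2 0.250 1.500
2 2 5.038 -0.775
3 2 -0.919 2.984
4 2 9.258 -2.250
5 2 -4.886 5.979
6 2 17.311 -6.030
7 -1 -19.637 12.274
8 -1 33.888 -17.183
9 -1 -46.767 27.254
10 -1 72.918 -39.736
11 -1 -108.010 60.300

(exact arithmetic carried between steps; '≈' marks a value shown rounded to 6 d.p. or computed from one; I and e_prev carry over from the previous line; the table rounds u and y to 3 d.p., halves away from zero)
n=0: y=0, sp=2, e=sp−y=2; I=2, D=e−e_prev=2; u=1/4·2+1/2·2+3/4·2=3; next y=-3/5·0+1/2·3=1.5
n=1: y=1.5, sp=2, e=sp−y=0.5; I=2.5, D=e−e_prev=-1.5; u=1/4·0.5+1/2·2.5+3/4·(-1.5)=0.25; next y=-3/5·1.5+1/2·0.25=-0.775
n=2: y=-0.775, sp=2, e=sp−y=2.775; I=5.275, D=e−e_prev=2.275; u=1/4·2.775+1/2·5.275+3/4·2.275=5.0375; next y=-3/5·(-0.775)+1/2·5.0375=2.98375
n=3: y=2.98375, sp=2, e=sp−y=-0.98375; I=4.29125, D=e−e_prev=-3.75875; u=1/4·(-0.98375)+1/2·4.29125+3/4·(-3.75875)=-0.919375; next y=-3/5·2.98375+1/2·(-0.919375)≈-2.249938
n=4: y≈-2.249938, sp=2, e=sp−y≈4.249938; I≈8.541188, D=e−e_prev≈5.233688; u=1/4·4.249938+1/2·8.541188+3/4·5.233688≈9.258344; next y=-3/5·(-2.249938)+1/2·9.258344≈5.979134
n=5: y≈5.979134, sp=2, e=sp−y≈-3.979134; I≈4.562053, D=e−e_prev≈-8.229072; u=1/4·(-3.979134)+1/2·4.562053+3/4·(-8.229072)≈-4.885561; next y=-3/5·5.979134+1/2·(-4.885561)≈-6.030261
n=6: y≈-6.030261, sp=2, e=sp−y≈8.030261; I≈12.592314, D=e−e_prev≈12.009395; u=1/4·8.030261+1/2·12.592314+3/4·12.009395≈17.310769; next y=-3/5·(-6.030261)+1/2·17.310769≈12.273541
n=7: y≈12.273541, sp=-1, e=sp−y≈-13.273541; I≈-0.681227, D=e−e_prev≈-21.303802; u=1/4·(-13.273541)+1/2·(-0.681227)+3/4·(-21.303802)≈-19.636850; next y=-3/5·12.273541+1/2·(-19.636850)≈-17.182550
n=8: y≈-17.182550, sp=-1, e=sp−y≈16.182550; I≈15.501323, D=e−e_prev≈29.456091; u=1/4·16.182550+1/2·15.501323+3/4·29.456091≈33.888367; next y=-3/5·(-17.182550)+1/2·33.888367≈27.253714
n=9: y≈27.253714, sp=-1, e=sp−y≈-28.253714; I≈-12.752391, D=e−e_prev≈-44.436263; u=1/4·(-28.253714)+1/2·(-12.752391)+3/4·(-44.436263)≈-46.766821; next y=-3/5·27.253714+1/2·(-46.766821)≈-39.735639
n=10: y≈-39.735639, sp=-1, e=sp−y≈38.735639; I≈25.983248, D=e−e_prev≈66.989352; u=1/4·38.735639+1/2·25.983248+3/4·66.989352≈72.917548; next y=-3/5·(-39.735639)+1/2·72.917548≈60.300157
n=11: y≈60.300157, sp=-1, e=sp−y≈-61.300157; I≈-35.316909, D=e−e_prev≈-100.035796; u=1/4·(-61.300157)+1/2·(-35.316909)+3/4·(-100.035796)≈-108.010341; next y=-3/5·60.300157+1/2·(-108.010341)≈-90.185265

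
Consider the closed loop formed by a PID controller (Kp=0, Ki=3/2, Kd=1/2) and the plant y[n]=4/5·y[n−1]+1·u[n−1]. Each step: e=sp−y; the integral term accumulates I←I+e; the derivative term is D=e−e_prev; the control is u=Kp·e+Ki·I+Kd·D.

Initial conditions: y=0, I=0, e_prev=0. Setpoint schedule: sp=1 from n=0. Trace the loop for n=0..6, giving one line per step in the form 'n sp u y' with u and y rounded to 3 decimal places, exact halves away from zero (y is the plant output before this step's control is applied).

(exact arithmetic carried between steps; '≈' marks a value shown rounded to 6 d.p. or computed from one; I and e_prev carry over from the previous line; the table rounds u and y to 3 d.p., halves away from zero)
n=0: y=0, sp=1, e=sp−y=1; I=1, D=e−e_prev=1; u=0·1+3/2·1+1/2·1=2; next y=4/5·0+1·2=2
n=1: y=2, sp=1, e=sp−y=-1; I=0, D=e−e_prev=-2; u=0·(-1)+3/2·0+1/2·(-2)=-1; next y=4/5·2+1·(-1)=0.6
n=2: y=0.6, sp=1, e=sp−y=0.4; I=0.4, D=e−e_prev=1.4; u=0·0.4+3/2·0.4+1/2·1.4=1.3; next y=4/5·0.6+1·1.3=1.78
n=3: y=1.78, sp=1, e=sp−y=-0.78; I=-0.38, D=e−e_prev=-1.18; u=0·(-0.78)+3/2·(-0.38)+1/2·(-1.18)=-1.16; next y=4/5·1.78+1·(-1.16)=0.264
n=4: y=0.264, sp=1, e=sp−y=0.736; I=0.356, D=e−e_prev=1.516; u=0·0.736+3/2·0.356+1/2·1.516=1.292; next y=4/5·0.264+1·1.292=1.5032
n=5: y=1.5032, sp=1, e=sp−y=-0.5032; I=-0.1472, D=e−e_prev=-1.2392; u=0·(-0.5032)+3/2·(-0.1472)+1/2·(-1.2392)=-0.8404; next y=4/5·1.5032+1·(-0.8404)=0.36216
n=6: y=0.36216, sp=1, e=sp−y=0.63784; I=0.49064, D=e−e_prev=1.14104; u=0·0.63784+3/2·0.49064+1/2·1.14104=1.30648; next y=4/5·0.36216+1·1.30648=1.596208

0 1 2.000 0.000
1 1 -1.000 2.000
2 1 1.300 0.600
3 1 -1.160 1.780
4 1 1.292 0.264
5 1 -0.840 1.503
6 1 1.306 0.362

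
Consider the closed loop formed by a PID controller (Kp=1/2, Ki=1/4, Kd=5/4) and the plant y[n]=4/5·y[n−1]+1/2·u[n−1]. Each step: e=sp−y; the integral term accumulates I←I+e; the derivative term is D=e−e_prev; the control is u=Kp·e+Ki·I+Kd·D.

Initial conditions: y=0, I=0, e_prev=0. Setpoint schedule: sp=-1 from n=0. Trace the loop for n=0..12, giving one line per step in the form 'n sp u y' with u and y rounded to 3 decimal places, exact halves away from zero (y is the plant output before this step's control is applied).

(exact arithmetic carried between steps; '≈' marks a value shown rounded to 6 d.p. or computed from one; I and e_prev carry over from the previous line; the table rounds u and y to 3 d.p., halves away from zero)
n=0: y=0, sp=-1, e=sp−y=-1; I=-1, D=e−e_prev=-1; u=1/2·(-1)+1/4·(-1)+5/4·(-1)=-2; next y=4/5·0+1/2·(-2)=-1
n=1: y=-1, sp=-1, e=sp−y=0; I=-1, D=e−e_prev=1; u=1/2·0+1/4·(-1)+5/4·1=1; next y=4/5·(-1)+1/2·1=-0.3
n=2: y=-0.3, sp=-1, e=sp−y=-0.7; I=-1.7, D=e−e_prev=-0.7; u=1/2·(-0.7)+1/4·(-1.7)+5/4·(-0.7)=-1.65; next y=4/5·(-0.3)+1/2·(-1.65)=-1.065
n=3: y=-1.065, sp=-1, e=sp−y=0.065; I=-1.635, D=e−e_prev=0.765; u=1/2·0.065+1/4·(-1.635)+5/4·0.765=0.58; next y=4/5·(-1.065)+1/2·0.58=-0.562
n=4: y=-0.562, sp=-1, e=sp−y=-0.438; I=-2.073, D=e−e_prev=-0.503; u=1/2·(-0.438)+1/4·(-2.073)+5/4·(-0.503)=-1.366; next y=4/5·(-0.562)+1/2·(-1.366)=-1.1326
n=5: y=-1.1326, sp=-1, e=sp−y=0.1326; I=-1.9404, D=e−e_prev=0.5706; u=1/2·0.1326+1/4·(-1.9404)+5/4·0.5706=0.29445; next y=4/5·(-1.1326)+1/2·0.29445=-0.758855
n=6: y=-0.758855, sp=-1, e=sp−y=-0.241145; I=-2.181545, D=e−e_prev=-0.373745; u=1/2·(-0.241145)+1/4·(-2.181545)+5/4·(-0.373745)=-1.13314; next y=4/5·(-0.758855)+1/2·(-1.13314)=-1.173654
n=7: y=-1.173654, sp=-1, e=sp−y=0.173654; I=-2.007891, D=e−e_prev=0.414799; u=1/2·0.173654+1/4·(-2.007891)+5/4·0.414799=0.103353; next y=4/5·(-1.173654)+1/2·0.103353≈-0.887247
n=8: y≈-0.887247, sp=-1, e=sp−y≈-0.112753; I≈-2.120644, D=e−e_prev≈-0.286407; u=1/2·(-0.112753)+1/4·(-2.120644)+5/4·(-0.286407)≈-0.944547; next y=4/5·(-0.887247)+1/2·(-0.944547)≈-1.182071
n=9: y≈-1.182071, sp=-1, e=sp−y≈0.182071; I≈-1.938574, D=e−e_prev≈0.294824; u=1/2·0.182071+1/4·(-1.938574)+5/4·0.294824≈-0.025078; next y=4/5·(-1.182071)+1/2·(-0.025078)≈-0.958196
n=10: y≈-0.958196, sp=-1, e=sp−y≈-0.041804; I≈-1.980378, D=e−e_prev≈-0.223875; u=1/2·(-0.041804)+1/4·(-1.980378)+5/4·(-0.223875)≈-0.795841; next y=4/5·(-0.958196)+1/2·(-0.795841)≈-1.164477
n=11: y≈-1.164477, sp=-1, e=sp−y≈0.164477; I≈-1.815901, D=e−e_prev≈0.206281; u=1/2·0.164477+1/4·(-1.815901)+5/4·0.206281≈-0.113885; next y=4/5·(-1.164477)+1/2·(-0.113885)≈-0.988524
n=12: y≈-0.988524, sp=-1, e=sp−y≈-0.011476; I≈-1.827377, D=e−e_prev≈-0.175953; u=1/2·(-0.011476)+1/4·(-1.827377)+5/4·(-0.175953)≈-0.682523; next y=4/5·(-0.988524)+1/2·(-0.682523)≈-1.132081

0 -1 -2.000 0.000
1 -1 1.000 -1.000
2 -1 -1.650 -0.300
3 -1 0.580 -1.065
4 -1 -1.366 -0.562
5 -1 0.294 -1.133
6 -1 -1.133 -0.759
7 -1 0.103 -1.174
8 -1 -0.945 -0.887
9 -1 -0.025 -1.182
10 -1 -0.796 -0.958
11 -1 -0.114 -1.164
12 -1 -0.683 -0.989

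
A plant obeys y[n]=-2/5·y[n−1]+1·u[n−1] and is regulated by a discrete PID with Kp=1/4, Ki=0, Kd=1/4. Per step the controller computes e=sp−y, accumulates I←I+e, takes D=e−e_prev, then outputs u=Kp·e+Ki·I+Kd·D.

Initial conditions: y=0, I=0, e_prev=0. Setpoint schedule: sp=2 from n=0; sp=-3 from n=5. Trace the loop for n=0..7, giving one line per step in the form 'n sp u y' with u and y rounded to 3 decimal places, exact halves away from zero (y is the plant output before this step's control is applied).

(exact arithmetic carried between steps; '≈' marks a value shown rounded to 6 d.p. or computed from one; I and e_prev carry over from the previous line; the table rounds u and y to 3 d.p., halves away from zero)
n=0: y=0, sp=2, e=sp−y=2; I=2, D=e−e_prev=2; u=1/4·2+0·2+1/4·2=1; next y=-2/5·0+1·1=1
n=1: y=1, sp=2, e=sp−y=1; I=3, D=e−e_prev=-1; u=1/4·1+0·3+1/4·(-1)=0; next y=-2/5·1+1·0=-0.4
n=2: y=-0.4, sp=2, e=sp−y=2.4; I=5.4, D=e−e_prev=1.4; u=1/4·2.4+0·5.4+1/4·1.4=0.95; next y=-2/5·(-0.4)+1·0.95=1.11
n=3: y=1.11, sp=2, e=sp−y=0.89; I=6.29, D=e−e_prev=-1.51; u=1/4·0.89+0·6.29+1/4·(-1.51)=-0.155; next y=-2/5·1.11+1·(-0.155)=-0.599
n=4: y=-0.599, sp=2, e=sp−y=2.599; I=8.889, D=e−e_prev=1.709; u=1/4·2.599+0·8.889+1/4·1.709=1.077; next y=-2/5·(-0.599)+1·1.077=1.3166
n=5: y=1.3166, sp=-3, e=sp−y=-4.3166; I=4.5724, D=e−e_prev=-6.9156; u=1/4·(-4.3166)+0·4.5724+1/4·(-6.9156)=-2.80805; next y=-2/5·1.3166+1·(-2.80805)=-3.33469
n=6: y=-3.33469, sp=-3, e=sp−y=0.33469; I=4.90709, D=e−e_prev=4.65129; u=1/4·0.33469+0·4.90709+1/4·4.65129=1.246495; next y=-2/5·(-3.33469)+1·1.246495=2.580371
n=7: y=2.580371, sp=-3, e=sp−y=-5.580371; I=-0.673281, D=e−e_prev=-5.915061; u=1/4·(-5.580371)+0·(-0.673281)+1/4·(-5.915061)=-2.873858; next y=-2/5·2.580371+1·(-2.873858)≈-3.906006

0 2 1.000 0.000
1 2 0.000 1.000
2 2 0.950 -0.400
3 2 -0.155 1.110
4 2 1.077 -0.599
5 -3 -2.808 1.317
6 -3 1.246 -3.335
7 -3 -2.874 2.580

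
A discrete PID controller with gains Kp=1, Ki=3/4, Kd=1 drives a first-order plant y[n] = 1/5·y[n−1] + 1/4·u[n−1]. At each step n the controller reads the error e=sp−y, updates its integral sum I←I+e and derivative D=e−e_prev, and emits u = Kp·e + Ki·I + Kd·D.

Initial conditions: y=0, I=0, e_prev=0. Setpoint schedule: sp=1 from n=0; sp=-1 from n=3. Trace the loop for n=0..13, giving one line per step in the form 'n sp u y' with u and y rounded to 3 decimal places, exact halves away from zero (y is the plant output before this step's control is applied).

(exact arithmetic carried between steps; '≈' marks a value shown rounded to 6 d.p. or computed from one; I and e_prev carry over from the previous line; the table rounds u and y to 3 d.p., halves away from zero)
n=0: y=0, sp=1, e=sp−y=1; I=1, D=e−e_prev=1; u=1·1+3/4·1+1·1=2.75; next y=1/5·0+1/4·2.75=0.6875
n=1: y=0.6875, sp=1, e=sp−y=0.3125; I=1.3125, D=e−e_prev=-0.6875; u=1·0.3125+3/4·1.3125+1·(-0.6875)=0.609375; next y=1/5·0.6875+1/4·0.609375≈0.289844
n=2: y≈0.289844, sp=1, e=sp−y≈0.710156; I≈2.022656, D=e−e_prev≈0.397656; u=1·0.710156+3/4·2.022656+1·0.397656≈2.624805; next y=1/5·0.289844+1/4·2.624805≈0.714170
n=3: y≈0.714170, sp=-1, e=sp−y≈-1.714170; I≈0.308486, D=e−e_prev≈-2.424326; u=1·(-1.714170)+3/4·0.308486+1·(-2.424326)≈-3.907131; next y=1/5·0.714170+1/4·(-3.907131)≈-0.833949
n=4: y≈-0.833949, sp=-1, e=sp−y≈-0.166051; I≈0.142435, D=e−e_prev≈1.548119; u=1·(-0.166051)+3/4·0.142435+1·1.548119≈1.488894; next y=1/5·(-0.833949)+1/4·1.488894≈0.205434
n=5: y≈0.205434, sp=-1, e=sp−y≈-1.205434; I≈-1.062999, D=e−e_prev≈-1.039383; u=1·(-1.205434)+3/4·(-1.062999)+1·(-1.039383)≈-3.042065; next y=1/5·0.205434+1/4·(-3.042065)≈-0.719430
n=6: y≈-0.719430, sp=-1, e=sp−y≈-0.280570; I≈-1.343569, D=e−e_prev≈0.924863; u=1·(-0.280570)+3/4·(-1.343569)+1·0.924863≈-0.363384; next y=1/5·(-0.719430)+1/4·(-0.363384)≈-0.234732
n=7: y≈-0.234732, sp=-1, e=sp−y≈-0.765268; I≈-2.108837, D=e−e_prev≈-0.484698; u=1·(-0.765268)+3/4·(-2.108837)+1·(-0.484698)≈-2.831594; next y=1/5·(-0.234732)+1/4·(-2.831594)≈-0.754845
n=8: y≈-0.754845, sp=-1, e=sp−y≈-0.245155; I≈-2.353992, D=e−e_prev≈0.520113; u=1·(-0.245155)+3/4·(-2.353992)+1·0.520113≈-1.490537; next y=1/5·(-0.754845)+1/4·(-1.490537)≈-0.523603
n=9: y≈-0.523603, sp=-1, e=sp−y≈-0.476397; I≈-2.830389, D=e−e_prev≈-0.231242; u=1·(-0.476397)+3/4·(-2.830389)+1·(-0.231242)≈-2.830431; next y=1/5·(-0.523603)+1/4·(-2.830431)≈-0.812328
n=10: y≈-0.812328, sp=-1, e=sp−y≈-0.187672; I≈-3.018061, D=e−e_prev≈0.288725; u=1·(-0.187672)+3/4·(-3.018061)+1·0.288725≈-2.162492; next y=1/5·(-0.812328)+1/4·(-2.162492)≈-0.703089
n=11: y≈-0.703089, sp=-1, e=sp−y≈-0.296911; I≈-3.314972, D=e−e_prev≈-0.109240; u=1·(-0.296911)+3/4·(-3.314972)+1·(-0.109240)≈-2.892380; next y=1/5·(-0.703089)+1/4·(-2.892380)≈-0.863713
n=12: y≈-0.863713, sp=-1, e=sp−y≈-0.136287; I≈-3.451260, D=e−e_prev≈0.160624; u=1·(-0.136287)+3/4·(-3.451260)+1·0.160624≈-2.564108; next y=1/5·(-0.863713)+1/4·(-2.564108)≈-0.813770
n=13: y≈-0.813770, sp=-1, e=sp−y≈-0.186230; I≈-3.637490, D=e−e_prev≈-0.049943; u=1·(-0.186230)+3/4·(-3.637490)+1·(-0.049943)≈-2.964291; next y=1/5·(-0.813770)+1/4·(-2.964291)≈-0.903827

0 1 2.750 0.000
1 1 0.609 0.688
2 1 2.625 0.290
3 -1 -3.907 0.714
4 -1 1.489 -0.834
5 -1 -3.042 0.205
6 -1 -0.363 -0.719
7 -1 -2.832 -0.235
8 -1 -1.491 -0.755
9 -1 -2.830 -0.524
10 -1 -2.162 -0.812
11 -1 -2.892 -0.703
12 -1 -2.564 -0.864
13 -1 -2.964 -0.814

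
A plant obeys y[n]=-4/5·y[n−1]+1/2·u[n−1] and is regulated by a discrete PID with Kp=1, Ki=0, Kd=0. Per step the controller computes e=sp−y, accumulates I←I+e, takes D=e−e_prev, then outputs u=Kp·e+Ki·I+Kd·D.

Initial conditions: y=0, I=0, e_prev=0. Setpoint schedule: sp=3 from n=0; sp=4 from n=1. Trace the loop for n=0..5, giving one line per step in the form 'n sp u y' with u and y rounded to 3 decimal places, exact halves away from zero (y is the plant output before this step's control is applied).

0 3 3.000 0.000
1 4 2.500 1.500
2 4 3.950 0.050
3 4 2.065 1.935
4 4 4.516 -0.516
5 4 1.330 2.670

(exact arithmetic carried between steps; '≈' marks a value shown rounded to 6 d.p. or computed from one; I and e_prev carry over from the previous line; the table rounds u and y to 3 d.p., halves away from zero)
n=0: y=0, sp=3, e=sp−y=3; I=3, D=e−e_prev=3; u=1·3+0·3+0·3=3; next y=-4/5·0+1/2·3=1.5
n=1: y=1.5, sp=4, e=sp−y=2.5; I=5.5, D=e−e_prev=-0.5; u=1·2.5+0·5.5+0·(-0.5)=2.5; next y=-4/5·1.5+1/2·2.5=0.05
n=2: y=0.05, sp=4, e=sp−y=3.95; I=9.45, D=e−e_prev=1.45; u=1·3.95+0·9.45+0·1.45=3.95; next y=-4/5·0.05+1/2·3.95=1.935
n=3: y=1.935, sp=4, e=sp−y=2.065; I=11.515, D=e−e_prev=-1.885; u=1·2.065+0·11.515+0·(-1.885)=2.065; next y=-4/5·1.935+1/2·2.065=-0.5155
n=4: y=-0.5155, sp=4, e=sp−y=4.5155; I=16.0305, D=e−e_prev=2.4505; u=1·4.5155+0·16.0305+0·2.4505=4.5155; next y=-4/5·(-0.5155)+1/2·4.5155=2.67015
n=5: y=2.67015, sp=4, e=sp−y=1.32985; I=17.36035, D=e−e_prev=-3.18565; u=1·1.32985+0·17.36035+0·(-3.18565)=1.32985; next y=-4/5·2.67015+1/2·1.32985=-1.471195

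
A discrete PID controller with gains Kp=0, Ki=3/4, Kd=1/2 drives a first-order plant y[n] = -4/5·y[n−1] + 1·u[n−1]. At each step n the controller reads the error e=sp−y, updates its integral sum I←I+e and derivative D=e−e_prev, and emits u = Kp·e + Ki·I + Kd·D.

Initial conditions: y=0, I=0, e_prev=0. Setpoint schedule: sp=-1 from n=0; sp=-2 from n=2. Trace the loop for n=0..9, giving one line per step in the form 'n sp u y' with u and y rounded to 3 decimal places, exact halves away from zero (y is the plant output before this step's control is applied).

(exact arithmetic carried between steps; '≈' marks a value shown rounded to 6 d.p. or computed from one; I and e_prev carry over from the previous line; the table rounds u and y to 3 d.p., halves away from zero)
n=0: y=0, sp=-1, e=sp−y=-1; I=-1, D=e−e_prev=-1; u=0·(-1)+3/4·(-1)+1/2·(-1)=-1.25; next y=-4/5·0+1·(-1.25)=-1.25
n=1: y=-1.25, sp=-1, e=sp−y=0.25; I=-0.75, D=e−e_prev=1.25; u=0·0.25+3/4·(-0.75)+1/2·1.25=0.0625; next y=-4/5·(-1.25)+1·0.0625=1.0625
n=2: y=1.0625, sp=-2, e=sp−y=-3.0625; I=-3.8125, D=e−e_prev=-3.3125; u=0·(-3.0625)+3/4·(-3.8125)+1/2·(-3.3125)=-4.515625; next y=-4/5·1.0625+1·(-4.515625)=-5.365625
n=3: y=-5.365625, sp=-2, e=sp−y=3.365625; I=-0.446875, D=e−e_prev=6.428125; u=0·3.365625+3/4·(-0.446875)+1/2·6.428125≈2.878906; next y=-4/5·(-5.365625)+1·2.878906≈7.171406
n=4: y≈7.171406, sp=-2, e=sp−y≈-9.171406; I≈-9.618281, D=e−e_prev≈-12.537031; u=0·(-9.171406)+3/4·(-9.618281)+1/2·(-12.537031)≈-13.482227; next y=-4/5·7.171406+1·(-13.482227)≈-19.219352
n=5: y≈-19.219352, sp=-2, e=sp−y≈17.219352; I≈7.601070, D=e−e_prev≈26.390758; u=0·17.219352+3/4·7.601070+1/2·26.390758≈18.896182; next y=-4/5·(-19.219352)+1·18.896182≈34.271663
n=6: y≈34.271663, sp=-2, e=sp−y≈-36.271663; I≈-28.670593, D=e−e_prev≈-53.491014; u=0·(-36.271663)+3/4·(-28.670593)+1/2·(-53.491014)≈-48.248452; next y=-4/5·34.271663+1·(-48.248452)≈-75.665782
n=7: y≈-75.665782, sp=-2, e=sp−y≈73.665782; I≈44.995189, D=e−e_prev≈109.937445; u=0·73.665782+3/4·44.995189+1/2·109.937445≈88.715114; next y=-4/5·(-75.665782)+1·88.715114≈149.247740
n=8: y≈149.247740, sp=-2, e=sp−y≈-151.247740; I≈-106.252551, D=e−e_prev≈-224.913522; u=0·(-151.247740)+3/4·(-106.252551)+1/2·(-224.913522)≈-192.146174; next y=-4/5·149.247740+1·(-192.146174)≈-311.544366
n=9: y≈-311.544366, sp=-2, e=sp−y≈309.544366; I≈203.291815, D=e−e_prev≈460.792106; u=0·309.544366+3/4·203.291815+1/2·460.792106≈382.864915; next y=-4/5·(-311.544366)+1·382.864915≈632.100407

0 -1 -1.250 0.000
1 -1 0.063 -1.250
2 -2 -4.516 1.063
3 -2 2.879 -5.366
4 -2 -13.482 7.171
5 -2 18.896 -19.219
6 -2 -48.248 34.272
7 -2 88.715 -75.666
8 -2 -192.146 149.248
9 -2 382.865 -311.544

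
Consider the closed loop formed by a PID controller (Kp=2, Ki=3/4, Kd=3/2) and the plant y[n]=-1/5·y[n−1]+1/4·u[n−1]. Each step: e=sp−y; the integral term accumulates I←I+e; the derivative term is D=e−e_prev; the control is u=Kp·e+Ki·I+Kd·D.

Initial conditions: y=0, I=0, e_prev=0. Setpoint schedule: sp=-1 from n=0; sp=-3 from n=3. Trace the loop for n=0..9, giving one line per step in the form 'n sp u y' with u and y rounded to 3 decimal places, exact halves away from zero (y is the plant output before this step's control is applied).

(exact arithmetic carried between steps; '≈' marks a value shown rounded to 6 d.p. or computed from one; I and e_prev carry over from the previous line; the table rounds u and y to 3 d.p., halves away from zero)
n=0: y=0, sp=-1, e=sp−y=-1; I=-1, D=e−e_prev=-1; u=2·(-1)+3/4·(-1)+3/2·(-1)=-4.25; next y=-1/5·0+1/4·(-4.25)=-1.0625
n=1: y=-1.0625, sp=-1, e=sp−y=0.0625; I=-0.9375, D=e−e_prev=1.0625; u=2·0.0625+3/4·(-0.9375)+3/2·1.0625=1.015625; next y=-1/5·(-1.0625)+1/4·1.015625≈0.466406
n=2: y≈0.466406, sp=-1, e=sp−y≈-1.466406; I≈-2.403906, D=e−e_prev≈-1.528906; u=2·(-1.466406)+3/4·(-2.403906)+3/2·(-1.528906)≈-7.029102; next y=-1/5·0.466406+1/4·(-7.029102)≈-1.850557
n=3: y≈-1.850557, sp=-3, e=sp−y≈-1.149443; I≈-3.553350, D=e−e_prev≈0.316963; u=2·(-1.149443)+3/4·(-3.553350)+3/2·0.316963≈-4.488455; next y=-1/5·(-1.850557)+1/4·(-4.488455)≈-0.752002
n=4: y≈-0.752002, sp=-3, e=sp−y≈-2.247998; I≈-5.801347, D=e−e_prev≈-1.098554; u=2·(-2.247998)+3/4·(-5.801347)+3/2·(-1.098554)≈-10.494837; next y=-1/5·(-0.752002)+1/4·(-10.494837)≈-2.473309
n=5: y≈-2.473309, sp=-3, e=sp−y≈-0.526691; I≈-6.328038, D=e−e_prev≈1.721307; u=2·(-0.526691)+3/4·(-6.328038)+3/2·1.721307≈-3.217451; next y=-1/5·(-2.473309)+1/4·(-3.217451)≈-0.309701
n=6: y≈-0.309701, sp=-3, e=sp−y≈-2.690299; I≈-9.018337, D=e−e_prev≈-2.163608; u=2·(-2.690299)+3/4·(-9.018337)+3/2·(-2.163608)≈-15.389763; next y=-1/5·(-0.309701)+1/4·(-15.389763)≈-3.785500
n=7: y≈-3.785500, sp=-3, e=sp−y≈0.785500; I≈-8.232837, D=e−e_prev≈3.475799; u=2·0.785500+3/4·(-8.232837)+3/2·3.475799≈0.610072; next y=-1/5·(-3.785500)+1/4·0.610072≈0.909618
n=8: y≈0.909618, sp=-3, e=sp−y≈-3.909618; I≈-12.142455, D=e−e_prev≈-4.695119; u=2·(-3.909618)+3/4·(-12.142455)+3/2·(-4.695119)≈-23.968756; next y=-1/5·0.909618+1/4·(-23.968756)≈-6.174113
n=9: y≈-6.174113, sp=-3, e=sp−y≈3.174113; I≈-8.968343, D=e−e_prev≈7.083731; u=2·3.174113+3/4·(-8.968343)+3/2·7.083731≈10.247564; next y=-1/5·(-6.174113)+1/4·10.247564≈3.796714

0 -1 -4.250 0.000
1 -1 1.016 -1.063
2 -1 -7.029 0.466
3 -3 -4.488 -1.851
4 -3 -10.495 -0.752
5 -3 -3.217 -2.473
6 -3 -15.390 -0.310
7 -3 0.610 -3.786
8 -3 -23.969 0.910
9 -3 10.248 -6.174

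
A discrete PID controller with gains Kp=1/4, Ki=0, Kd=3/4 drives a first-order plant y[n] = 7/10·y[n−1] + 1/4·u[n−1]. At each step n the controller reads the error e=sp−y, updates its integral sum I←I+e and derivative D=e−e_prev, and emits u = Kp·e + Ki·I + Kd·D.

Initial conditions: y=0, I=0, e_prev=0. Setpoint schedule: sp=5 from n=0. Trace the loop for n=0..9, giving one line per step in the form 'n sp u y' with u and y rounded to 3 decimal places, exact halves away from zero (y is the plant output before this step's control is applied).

(exact arithmetic carried between steps; '≈' marks a value shown rounded to 6 d.p. or computed from one; I and e_prev carry over from the previous line; the table rounds u and y to 3 d.p., halves away from zero)
n=0: y=0, sp=5, e=sp−y=5; I=5, D=e−e_prev=5; u=1/4·5+0·5+3/4·5=5; next y=7/10·0+1/4·5=1.25
n=1: y=1.25, sp=5, e=sp−y=3.75; I=8.75, D=e−e_prev=-1.25; u=1/4·3.75+0·8.75+3/4·(-1.25)=0; next y=7/10·1.25+1/4·0=0.875
n=2: y=0.875, sp=5, e=sp−y=4.125; I=12.875, D=e−e_prev=0.375; u=1/4·4.125+0·12.875+3/4·0.375=1.3125; next y=7/10·0.875+1/4·1.3125=0.940625
n=3: y=0.940625, sp=5, e=sp−y=4.059375; I=16.934375, D=e−e_prev=-0.065625; u=1/4·4.059375+0·16.934375+3/4·(-0.065625)=0.965625; next y=7/10·0.940625+1/4·0.965625≈0.899844
n=4: y≈0.899844, sp=5, e=sp−y≈4.100156; I≈21.034531, D=e−e_prev≈0.040781; u=1/4·4.100156+0·21.034531+3/4·0.040781≈1.055625; next y=7/10·0.899844+1/4·1.055625≈0.893797
n=5: y≈0.893797, sp=5, e=sp−y≈4.106203; I≈25.140734, D=e−e_prev≈0.006047; u=1/4·4.106203+0·25.140734+3/4·0.006047≈1.031086; next y=7/10·0.893797+1/4·1.031086≈0.883429
n=6: y≈0.883429, sp=5, e=sp−y≈4.116571; I≈29.257305, D=e−e_prev≈0.010368; u=1/4·4.116571+0·29.257305+3/4·0.010368≈1.036918; next y=7/10·0.883429+1/4·1.036918≈0.877630
n=7: y≈0.877630, sp=5, e=sp−y≈4.122370; I≈33.379675, D=e−e_prev≈0.005799; u=1/4·4.122370+0·33.379675+3/4·0.005799≈1.034942; next y=7/10·0.877630+1/4·1.034942≈0.873077
n=8: y≈0.873077, sp=5, e=sp−y≈4.126923; I≈37.506598, D=e−e_prev≈0.004554; u=1/4·4.126923+0·37.506598+3/4·0.004554≈1.035146; next y=7/10·0.873077+1/4·1.035146≈0.869940
n=9: y≈0.869940, sp=5, e=sp−y≈4.130060; I≈41.636658, D=e−e_prev≈0.003136; u=1/4·4.130060+0·41.636658+3/4·0.003136≈1.034867; next y=7/10·0.869940+1/4·1.034867≈0.867675

0 5 5.000 0.000
1 5 0.000 1.250
2 5 1.313 0.875
3 5 0.966 0.941
4 5 1.056 0.900
5 5 1.031 0.894
6 5 1.037 0.883
7 5 1.035 0.878
8 5 1.035 0.873
9 5 1.035 0.870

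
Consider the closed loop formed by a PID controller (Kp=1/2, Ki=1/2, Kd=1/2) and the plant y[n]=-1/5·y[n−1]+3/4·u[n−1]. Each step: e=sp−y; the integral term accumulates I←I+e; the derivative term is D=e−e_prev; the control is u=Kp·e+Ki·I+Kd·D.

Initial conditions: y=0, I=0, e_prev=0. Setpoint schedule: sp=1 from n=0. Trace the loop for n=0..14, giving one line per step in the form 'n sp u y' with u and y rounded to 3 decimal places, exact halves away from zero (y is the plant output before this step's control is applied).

0 1 1.500 0.000
1 1 -0.188 1.125
2 1 2.548 -0.366
3 1 -1.039 1.984
4 1 4.385 -1.176
5 1 -3.158 3.524
6 1 7.826 -3.073
7 1 -7.771 6.484
8 1 14.679 -7.125
9 1 -17.402 12.434
10 1 28.620 -15.539
11 1 -37.264 24.572
12 1 57.158 -32.863
13 1 -78.084 49.441
14 1 115.685 -68.451

(exact arithmetic carried between steps; '≈' marks a value shown rounded to 6 d.p. or computed from one; I and e_prev carry over from the previous line; the table rounds u and y to 3 d.p., halves away from zero)
n=0: y=0, sp=1, e=sp−y=1; I=1, D=e−e_prev=1; u=1/2·1+1/2·1+1/2·1=1.5; next y=-1/5·0+3/4·1.5=1.125
n=1: y=1.125, sp=1, e=sp−y=-0.125; I=0.875, D=e−e_prev=-1.125; u=1/2·(-0.125)+1/2·0.875+1/2·(-1.125)=-0.1875; next y=-1/5·1.125+3/4·(-0.1875)=-0.365625
n=2: y=-0.365625, sp=1, e=sp−y=1.365625; I=2.240625, D=e−e_prev=1.490625; u=1/2·1.365625+1/2·2.240625+1/2·1.490625≈2.548438; next y=-1/5·(-0.365625)+3/4·2.548438≈1.984453
n=3: y≈1.984453, sp=1, e=sp−y≈-0.984453; I≈1.256172, D=e−e_prev≈-2.350078; u=1/2·(-0.984453)+1/2·1.256172+1/2·(-2.350078)≈-1.039180; next y=-1/5·1.984453+3/4·(-1.039180)≈-1.176275
n=4: y≈-1.176275, sp=1, e=sp−y≈2.176275; I≈3.432447, D=e−e_prev≈3.160729; u=1/2·2.176275+1/2·3.432447+1/2·3.160729≈4.384726; next y=-1/5·(-1.176275)+3/4·4.384726≈3.523799
n=5: y≈3.523799, sp=1, e=sp−y≈-2.523799; I≈0.908648, D=e−e_prev≈-4.700075; u=1/2·(-2.523799)+1/2·0.908648+1/2·(-4.700075)≈-3.157613; next y=-1/5·3.523799+3/4·(-3.157613)≈-3.072970
n=6: y≈-3.072970, sp=1, e=sp−y≈4.072970; I≈4.981618, D=e−e_prev≈6.596769; u=1/2·4.072970+1/2·4.981618+1/2·6.596769≈7.825678; next y=-1/5·(-3.072970)+3/4·7.825678≈6.483852
n=7: y≈6.483852, sp=1, e=sp−y≈-5.483852; I≈-0.502235, D=e−e_prev≈-9.556822; u=1/2·(-5.483852)+1/2·(-0.502235)+1/2·(-9.556822)≈-7.771455; next y=-1/5·6.483852+3/4·(-7.771455)≈-7.125361
n=8: y≈-7.125361, sp=1, e=sp−y≈8.125361; I≈7.623127, D=e−e_prev≈13.609214; u=1/2·8.125361+1/2·7.623127+1/2·13.609214≈14.678851; next y=-1/5·(-7.125361)+3/4·14.678851≈12.434211
n=9: y≈12.434211, sp=1, e=sp−y≈-11.434211; I≈-3.811084, D=e−e_prev≈-19.559572; u=1/2·(-11.434211)+1/2·(-3.811084)+1/2·(-19.559572)≈-17.402433; next y=-1/5·12.434211+3/4·(-17.402433)≈-15.538667
n=10: y≈-15.538667, sp=1, e=sp−y≈16.538667; I≈12.727583, D=e−e_prev≈27.972877; u=1/2·16.538667+1/2·12.727583+1/2·27.972877≈28.619564; next y=-1/5·(-15.538667)+3/4·28.619564≈24.572406
n=11: y≈24.572406, sp=1, e=sp−y≈-23.572406; I≈-10.844823, D=e−e_prev≈-40.111073; u=1/2·(-23.572406)+1/2·(-10.844823)+1/2·(-40.111073)≈-37.264151; next y=-1/5·24.572406+3/4·(-37.264151)≈-32.862595
n=12: y≈-32.862595, sp=1, e=sp−y≈33.862595; I≈23.017772, D=e−e_prev≈57.435001; u=1/2·33.862595+1/2·23.017772+1/2·57.435001≈57.157684; next y=-1/5·(-32.862595)+3/4·57.157684≈49.440782
n=13: y≈49.440782, sp=1, e=sp−y≈-48.440782; I≈-25.423010, D=e−e_prev≈-82.303376; u=1/2·(-48.440782)+1/2·(-25.423010)+1/2·(-82.303376)≈-78.083584; next y=-1/5·49.440782+3/4·(-78.083584)≈-68.450844
n=14: y≈-68.450844, sp=1, e=sp−y≈69.450844; I≈44.027834, D=e−e_prev≈117.891626; u=1/2·69.450844+1/2·44.027834+1/2·117.891626≈115.685152; next y=-1/5·(-68.450844)+3/4·115.685152≈100.454033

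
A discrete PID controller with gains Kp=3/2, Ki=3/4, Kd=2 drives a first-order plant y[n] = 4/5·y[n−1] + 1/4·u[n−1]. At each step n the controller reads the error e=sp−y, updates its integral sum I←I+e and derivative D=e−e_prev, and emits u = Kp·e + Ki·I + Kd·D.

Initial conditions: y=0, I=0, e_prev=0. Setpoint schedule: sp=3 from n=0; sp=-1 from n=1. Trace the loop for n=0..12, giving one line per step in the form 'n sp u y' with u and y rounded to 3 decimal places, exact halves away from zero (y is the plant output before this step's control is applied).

(exact arithmetic carried between steps; '≈' marks a value shown rounded to 6 d.p. or computed from one; I and e_prev carry over from the previous line; the table rounds u and y to 3 d.p., halves away from zero)
n=0: y=0, sp=3, e=sp−y=3; I=3, D=e−e_prev=3; u=3/2·3+3/4·3+2·3=12.75; next y=4/5·0+1/4·12.75=3.1875
n=1: y=3.1875, sp=-1, e=sp−y=-4.1875; I=-1.1875, D=e−e_prev=-7.1875; u=3/2·(-4.1875)+3/4·(-1.1875)+2·(-7.1875)=-21.546875; next y=4/5·3.1875+1/4·(-21.546875)≈-2.836719
n=2: y≈-2.836719, sp=-1, e=sp−y≈1.836719; I≈0.649219, D=e−e_prev≈6.024219; u=3/2·1.836719+3/4·0.649219+2·6.024219≈15.290430; next y=4/5·(-2.836719)+1/4·15.290430≈1.553232
n=3: y≈1.553232, sp=-1, e=sp−y≈-2.553232; I≈-1.904014, D=e−e_prev≈-4.389951; u=3/2·(-2.553232)+3/4·(-1.904014)+2·(-4.389951)≈-14.037761; next y=4/5·1.553232+1/4·(-14.037761)≈-2.266854
n=4: y≈-2.266854, sp=-1, e=sp−y≈1.266854; I≈-0.637159, D=e−e_prev≈3.820087; u=3/2·1.266854+3/4·(-0.637159)+2·3.820087≈9.062586; next y=4/5·(-2.266854)+1/4·9.062586≈0.452163
n=5: y≈0.452163, sp=-1, e=sp−y≈-1.452163; I≈-2.089322, D=e−e_prev≈-2.719017; u=3/2·(-1.452163)+3/4·(-2.089322)+2·(-2.719017)≈-9.183271; next y=4/5·0.452163+1/4·(-9.183271)≈-1.934087
n=6: y≈-1.934087, sp=-1, e=sp−y≈0.934087; I≈-1.155235, D=e−e_prev≈2.386250; u=3/2·0.934087+3/4·(-1.155235)+2·2.386250≈5.307205; next y=4/5·(-1.934087)+1/4·5.307205≈-0.220469
n=7: y≈-0.220469, sp=-1, e=sp−y≈-0.779531; I≈-1.934766, D=e−e_prev≈-1.713619; u=3/2·(-0.779531)+3/4·(-1.934766)+2·(-1.713619)≈-6.047610; next y=4/5·(-0.220469)+1/4·(-6.047610)≈-1.688277
n=8: y≈-1.688277, sp=-1, e=sp−y≈0.688277; I≈-1.246489, D=e−e_prev≈1.467809; u=3/2·0.688277+3/4·(-1.246489)+2·1.467809≈3.033166; next y=4/5·(-1.688277)+1/4·3.033166≈-0.592330
n=9: y≈-0.592330, sp=-1, e=sp−y≈-0.407670; I≈-1.654159, D=e−e_prev≈-1.095947; u=3/2·(-0.407670)+3/4·(-1.654159)+2·(-1.095947)≈-4.044018; next y=4/5·(-0.592330)+1/4·(-4.044018)≈-1.484869
n=10: y≈-1.484869, sp=-1, e=sp−y≈0.484869; I≈-1.169290, D=e−e_prev≈0.892538; u=3/2·0.484869+3/4·(-1.169290)+2·0.892538≈1.635412; next y=4/5·(-1.484869)+1/4·1.635412≈-0.779042
n=11: y≈-0.779042, sp=-1, e=sp−y≈-0.220958; I≈-1.390248, D=e−e_prev≈-0.705827; u=3/2·(-0.220958)+3/4·(-1.390248)+2·(-0.705827)≈-2.785777; next y=4/5·(-0.779042)+1/4·(-2.785777)≈-1.319678
n=12: y≈-1.319678, sp=-1, e=sp−y≈0.319678; I≈-1.070571, D=e−e_prev≈0.540636; u=3/2·0.319678+3/4·(-1.070571)+2·0.540636≈0.757860; next y=4/5·(-1.319678)+1/4·0.757860≈-0.866277

0 3 12.750 0.000
1 -1 -21.547 3.188
2 -1 15.290 -2.837
3 -1 -14.038 1.553
4 -1 9.063 -2.267
5 -1 -9.183 0.452
6 -1 5.307 -1.934
7 -1 -6.048 -0.220
8 -1 3.033 -1.688
9 -1 -4.044 -0.592
10 -1 1.635 -1.485
11 -1 -2.786 -0.779
12 -1 0.758 -1.320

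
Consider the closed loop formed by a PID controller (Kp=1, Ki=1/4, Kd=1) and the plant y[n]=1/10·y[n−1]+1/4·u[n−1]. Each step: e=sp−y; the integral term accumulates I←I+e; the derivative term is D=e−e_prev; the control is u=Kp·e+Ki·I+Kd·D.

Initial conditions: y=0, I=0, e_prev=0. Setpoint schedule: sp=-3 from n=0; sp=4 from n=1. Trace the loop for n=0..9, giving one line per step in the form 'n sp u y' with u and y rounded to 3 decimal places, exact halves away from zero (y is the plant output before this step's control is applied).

(exact arithmetic carried between steps; '≈' marks a value shown rounded to 6 d.p. or computed from one; I and e_prev carry over from the previous line; the table rounds u and y to 3 d.p., halves away from zero)
n=0: y=0, sp=-3, e=sp−y=-3; I=-3, D=e−e_prev=-3; u=1·(-3)+1/4·(-3)+1·(-3)=-6.75; next y=1/10·0+1/4·(-6.75)=-1.6875
n=1: y=-1.6875, sp=4, e=sp−y=5.6875; I=2.6875, D=e−e_prev=8.6875; u=1·5.6875+1/4·2.6875+1·8.6875=15.046875; next y=1/10·(-1.6875)+1/4·15.046875≈3.592969
n=2: y≈3.592969, sp=4, e=sp−y≈0.407031; I≈3.094531, D=e−e_prev≈-5.280469; u=1·0.407031+1/4·3.094531+1·(-5.280469)≈-4.099805; next y=1/10·3.592969+1/4·(-4.099805)≈-0.665654
n=3: y≈-0.665654, sp=4, e=sp−y≈4.665654; I≈7.760186, D=e−e_prev≈4.258623; u=1·4.665654+1/4·7.760186+1·4.258623≈10.864324; next y=1/10·(-0.665654)+1/4·10.864324≈2.649516
n=4: y≈2.649516, sp=4, e=sp−y≈1.350484; I≈9.110670, D=e−e_prev≈-3.315170; u=1·1.350484+1/4·9.110670+1·(-3.315170)≈0.312982; next y=1/10·2.649516+1/4·0.312982≈0.343197
n=5: y≈0.343197, sp=4, e=sp−y≈3.656803; I≈12.767473, D=e−e_prev≈2.306318; u=1·3.656803+1/4·12.767473+1·2.306318≈9.154990; next y=1/10·0.343197+1/4·9.154990≈2.323067
n=6: y≈2.323067, sp=4, e=sp−y≈1.676933; I≈14.444406, D=e−e_prev≈-1.979870; u=1·1.676933+1/4·14.444406+1·(-1.979870)≈3.308164; next y=1/10·2.323067+1/4·3.308164≈1.059348
n=7: y≈1.059348, sp=4, e=sp−y≈2.940652; I≈17.385058, D=e−e_prev≈1.263719; u=1·2.940652+1/4·17.385058+1·1.263719≈8.550636; next y=1/10·1.059348+1/4·8.550636≈2.243594
n=8: y≈2.243594, sp=4, e=sp−y≈1.756406; I≈19.141464, D=e−e_prev≈-1.184246; u=1·1.756406+1/4·19.141464+1·(-1.184246)≈5.357526; next y=1/10·2.243594+1/4·5.357526≈1.563741
n=9: y≈1.563741, sp=4, e=sp−y≈2.436259; I≈21.577723, D=e−e_prev≈0.679853; u=1·2.436259+1/4·21.577723+1·0.679853≈8.510543; next y=1/10·1.563741+1/4·8.510543≈2.284010

0 -3 -6.750 0.000
1 4 15.047 -1.688
2 4 -4.100 3.593
3 4 10.864 -0.666
4 4 0.313 2.650
5 4 9.155 0.343
6 4 3.308 2.323
7 4 8.551 1.059
8 4 5.358 2.244
9 4 8.511 1.564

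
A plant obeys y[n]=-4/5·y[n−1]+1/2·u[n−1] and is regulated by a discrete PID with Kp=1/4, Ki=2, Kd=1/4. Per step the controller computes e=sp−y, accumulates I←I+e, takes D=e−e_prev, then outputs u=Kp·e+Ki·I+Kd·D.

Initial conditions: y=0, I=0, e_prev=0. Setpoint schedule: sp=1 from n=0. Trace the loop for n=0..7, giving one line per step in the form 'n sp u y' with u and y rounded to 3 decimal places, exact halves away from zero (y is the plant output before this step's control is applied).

0 1 2.500 0.000
1 1 1.125 1.250
2 1 5.156 -0.438
3 1 -0.805 2.928
4 1 10.363 -2.745
5 1 -8.871 7.377
6 1 25.192 -10.337
7 1 -34.570 20.866

(exact arithmetic carried between steps; '≈' marks a value shown rounded to 6 d.p. or computed from one; I and e_prev carry over from the previous line; the table rounds u and y to 3 d.p., halves away from zero)
n=0: y=0, sp=1, e=sp−y=1; I=1, D=e−e_prev=1; u=1/4·1+2·1+1/4·1=2.5; next y=-4/5·0+1/2·2.5=1.25
n=1: y=1.25, sp=1, e=sp−y=-0.25; I=0.75, D=e−e_prev=-1.25; u=1/4·(-0.25)+2·0.75+1/4·(-1.25)=1.125; next y=-4/5·1.25+1/2·1.125=-0.4375
n=2: y=-0.4375, sp=1, e=sp−y=1.4375; I=2.1875, D=e−e_prev=1.6875; u=1/4·1.4375+2·2.1875+1/4·1.6875=5.15625; next y=-4/5·(-0.4375)+1/2·5.15625=2.928125
n=3: y=2.928125, sp=1, e=sp−y=-1.928125; I=0.259375, D=e−e_prev=-3.365625; u=1/4·(-1.928125)+2·0.259375+1/4·(-3.365625)≈-0.804688; next y=-4/5·2.928125+1/2·(-0.804688)≈-2.744844
n=4: y≈-2.744844, sp=1, e=sp−y≈3.744844; I≈4.004219, D=e−e_prev≈5.672969; u=1/4·3.744844+2·4.004219+1/4·5.672969≈10.362891; next y=-4/5·(-2.744844)+1/2·10.362891≈7.377320
n=5: y≈7.377320, sp=1, e=sp−y≈-6.377320; I≈-2.373102, D=e−e_prev≈-10.122164; u=1/4·(-6.377320)+2·(-2.373102)+1/4·(-10.122164)≈-8.871074; next y=-4/5·7.377320+1/2·(-8.871074)≈-10.337393
n=6: y≈-10.337393, sp=1, e=sp−y≈11.337393; I≈8.964292, D=e−e_prev≈17.714714; u=1/4·11.337393+2·8.964292+1/4·17.714714≈25.191610; next y=-4/5·(-10.337393)+1/2·25.191610≈20.865720
n=7: y≈20.865720, sp=1, e=sp−y≈-19.865720; I≈-10.901428, D=e−e_prev≈-31.203113; u=1/4·(-19.865720)+2·(-10.901428)+1/4·(-31.203113)≈-34.570064; next y=-4/5·20.865720+1/2·(-34.570064)≈-33.977608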